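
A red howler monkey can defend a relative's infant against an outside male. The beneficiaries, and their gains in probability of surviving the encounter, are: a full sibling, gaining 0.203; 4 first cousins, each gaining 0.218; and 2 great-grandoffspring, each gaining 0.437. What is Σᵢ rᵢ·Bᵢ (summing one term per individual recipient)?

0.31975

r to a full sibling = 0.5 (full sibs share both parents — two paths of length 2: r = 2·(1/2)^2 = 1/2).
r to a first cousin = 0.125 (first cousins share one grandparent pair — two paths of length 4: r = 2·(1/2)^4 = 1/8).
r to a great-grandoffspring = 1/8 (three parent–offspring links: r = (1/2)^3 = 1/8).
Summing one r·B term per recipient: 1·0.5·0.203 + 4·0.125·0.218 + 2·0.125·0.437 = 0.31975.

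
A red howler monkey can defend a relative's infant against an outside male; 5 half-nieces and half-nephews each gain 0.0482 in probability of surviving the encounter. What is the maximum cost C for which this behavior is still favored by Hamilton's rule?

0.030125

r to a half-niece or half-nephew = 1/8 (half-aunt/uncle↔niece/nephew: one path of length 3: r = (1/2)^3 = 1/8).
Hamilton's rule: n·r·B > C, so the trait is favored while C < n·r·B = 5·0.125·0.0482 = 0.030125.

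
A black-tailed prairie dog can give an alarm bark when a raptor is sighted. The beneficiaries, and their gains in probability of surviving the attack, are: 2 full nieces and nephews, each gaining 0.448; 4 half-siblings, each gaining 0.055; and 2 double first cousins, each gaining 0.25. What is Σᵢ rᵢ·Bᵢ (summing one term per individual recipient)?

0.404

r to a full niece or nephew = 1/4 (full aunt/uncle↔niece/nephew: two paths of length 3 through the shared grandparent pair: r = 2·(1/2)^3 = 1/4).
r to a half-sibling = 1/4 (half-sibs share one parent — one path of length 2: r = (1/2)^2 = 1/4).
r to a double first cousin = 1/4 (double first cousins share both grandparent pairs — four paths of length 4: r = 4·(1/2)^4 = 1/4).
Summing one r·B term per recipient: 2·0.25·0.448 + 4·0.25·0.055 + 2·0.25·0.25 = 0.404.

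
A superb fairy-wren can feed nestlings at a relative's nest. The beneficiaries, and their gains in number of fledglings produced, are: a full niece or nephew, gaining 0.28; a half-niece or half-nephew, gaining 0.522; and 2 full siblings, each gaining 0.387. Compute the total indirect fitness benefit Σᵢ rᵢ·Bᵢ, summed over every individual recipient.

0.52225

r to a full niece or nephew = 0.25 (full aunt/uncle↔niece/nephew: two paths of length 3 through the shared grandparent pair: r = 2·(1/2)^3 = 1/4).
r to a half-niece or half-nephew = 0.125 (half-aunt/uncle↔niece/nephew: one path of length 3: r = (1/2)^3 = 1/8).
r to a full sibling = 0.5 (full sibs share both parents — two paths of length 2: r = 2·(1/2)^2 = 1/2).
Summing one r·B term per recipient: 1·0.25·0.28 + 1·0.125·0.522 + 2·0.5·0.387 = 0.52225.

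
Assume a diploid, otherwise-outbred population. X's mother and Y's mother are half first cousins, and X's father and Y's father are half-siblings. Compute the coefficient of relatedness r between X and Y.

0.078125

Independent pedigree routes through distinct common ancestors add.
X and Y are related in two ways: half second cousins through their mothers (r = 1/64) and half first cousins through their fathers (r = 1/16).
r = 1/64 + 1/16 = 0.078125.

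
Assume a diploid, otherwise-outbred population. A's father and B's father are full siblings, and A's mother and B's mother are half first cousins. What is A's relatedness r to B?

0.140625

Independent pedigree routes through distinct common ancestors add.
A and B are related in two ways: first cousins through their fathers (r = 1/8) and half second cousins through their mothers (r = 1/64).
r = 1/8 + 1/64 = 9/64 = 0.140625.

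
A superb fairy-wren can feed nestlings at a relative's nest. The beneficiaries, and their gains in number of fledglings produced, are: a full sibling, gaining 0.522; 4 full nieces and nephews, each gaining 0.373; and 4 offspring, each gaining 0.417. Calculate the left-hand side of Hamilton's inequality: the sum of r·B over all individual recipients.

r to a full sibling = 1/2 (full sibs share both parents — two paths of length 2: r = 2·(1/2)^2 = 1/2).
r to a full niece or nephew = 1/4 (full aunt/uncle↔niece/nephew: two paths of length 3 through the shared grandparent pair: r = 2·(1/2)^3 = 1/4).
r to an offspring = 1/2 (one parent–offspring link: r = (1/2)^1 = 1/2).
Summing one r·B term per recipient: 1·0.5·0.522 + 4·0.25·0.373 + 4·0.5·0.417 = 1.468.

1.468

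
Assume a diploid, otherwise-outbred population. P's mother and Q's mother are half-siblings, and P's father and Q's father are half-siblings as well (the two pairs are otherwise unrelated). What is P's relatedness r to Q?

Relatedness sums over independent paths through distinct common ancestors.
P and Q are related in two ways: half first cousins through their mothers (r = 1/16) and half first cousins through their fathers (r = 1/16).
r = 1/16 + 1/16 = 0.125.

0.125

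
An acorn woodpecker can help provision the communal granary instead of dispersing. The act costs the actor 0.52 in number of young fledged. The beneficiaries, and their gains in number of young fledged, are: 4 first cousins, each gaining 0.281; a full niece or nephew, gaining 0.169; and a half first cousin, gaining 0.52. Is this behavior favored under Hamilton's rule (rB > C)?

Hamilton's rule: the trait is favored when the sum of r·B over every recipient exceeds the actor's cost C.
r to a first cousin = 0.125 (first cousins share one grandparent pair — two paths of length 4: r = 2·(1/2)^4 = 1/8).
r to a full niece or nephew = 1/4 (full aunt/uncle↔niece/nephew: two paths of length 3 through the shared grandparent pair: r = 2·(1/2)^3 = 1/4).
r to a half first cousin = 0.0625 (half first cousins share one grandparent — one path of length 4: r = (1/2)^4 = 1/16).
Summing one r·B term per recipient: 4·0.125·0.281 + 1·0.25·0.169 + 1·0.0625·0.52 = 0.21525.
0.21525 < 0.52: the indirect benefit is less than the cost.

No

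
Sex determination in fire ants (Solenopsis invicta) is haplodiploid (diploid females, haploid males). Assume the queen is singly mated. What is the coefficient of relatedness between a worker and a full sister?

Haplodiploid full sisters inherit their father's entire haploid genome identically (contributing 1/2) and on average half of their mother's contribution (1/2 · 1/2 = 1/4); r = 1/2 + 1/4 = 3/4.

0.75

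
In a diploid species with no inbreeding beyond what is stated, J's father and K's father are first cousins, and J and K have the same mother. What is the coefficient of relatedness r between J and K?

0.28125

Relatedness sums over independent paths through distinct common ancestors.
J and K are related in two ways: second cousins through their fathers (r = 1/32) and half-sibs through their shared mother (r = 1/4).
r = 1/32 + 1/4 = 9/32 = 0.28125.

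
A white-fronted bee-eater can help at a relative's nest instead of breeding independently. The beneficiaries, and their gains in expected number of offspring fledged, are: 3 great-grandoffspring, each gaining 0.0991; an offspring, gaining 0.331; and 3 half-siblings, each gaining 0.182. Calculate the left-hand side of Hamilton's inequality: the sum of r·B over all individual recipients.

0.3391625

r to a great-grandoffspring = 0.125 (three parent–offspring links: r = (1/2)^3 = 1/8).
r to an offspring = 1/2 (one parent–offspring link: r = (1/2)^1 = 1/2).
r to a half-sibling = 0.25 (half-sibs share one parent — one path of length 2: r = (1/2)^2 = 1/4).
Summing one r·B term per recipient: 3·0.125·0.0991 + 1·0.5·0.331 + 3·0.25·0.182 = 0.3391625.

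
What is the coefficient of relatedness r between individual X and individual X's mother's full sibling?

0.25

Each parent–offspring link contributes a factor of 1/2, and independent paths through distinct common ancestors add.
Full aunt/uncle↔niece/nephew: two paths of length 3 through the shared grandparent pair: r = 2·(1/2)^3 = 1/4.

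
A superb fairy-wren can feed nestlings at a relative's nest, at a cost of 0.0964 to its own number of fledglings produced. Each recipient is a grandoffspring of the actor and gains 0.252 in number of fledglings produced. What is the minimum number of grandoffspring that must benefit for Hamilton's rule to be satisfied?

r to a grandoffspring = 0.25 (two parent–offspring links: r = (1/2)^2 = 1/4).
Hamilton's rule: n·r·B > C  ⇒  n > C/(r·B) = 0.0964/(0.25·0.252) = 1.53.
The smallest integer exceeding 1.53 is 2.

2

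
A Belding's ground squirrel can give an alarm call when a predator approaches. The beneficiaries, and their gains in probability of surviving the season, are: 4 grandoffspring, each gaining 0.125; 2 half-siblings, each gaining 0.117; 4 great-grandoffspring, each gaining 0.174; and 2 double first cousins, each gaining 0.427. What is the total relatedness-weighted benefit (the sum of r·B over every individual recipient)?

0.484

r to a grandoffspring = 1/4 (two parent–offspring links: r = (1/2)^2 = 1/4).
r to a half-sibling = 1/4 (half-sibs share one parent — one path of length 2: r = (1/2)^2 = 1/4).
r to a great-grandoffspring = 1/8 (three parent–offspring links: r = (1/2)^3 = 1/8).
r to a double first cousin = 0.25 (double first cousins share both grandparent pairs — four paths of length 4: r = 4·(1/2)^4 = 1/4).
Summing one r·B term per recipient: 4·0.25·0.125 + 2·0.25·0.117 + 4·0.125·0.174 + 2·0.25·0.427 = 0.484.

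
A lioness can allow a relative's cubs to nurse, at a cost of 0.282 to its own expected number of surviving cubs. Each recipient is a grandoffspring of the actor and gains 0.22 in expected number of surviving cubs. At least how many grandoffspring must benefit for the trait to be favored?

r to a grandoffspring = 1/4 (two parent–offspring links: r = (1/2)^2 = 1/4).
Hamilton's rule: n·r·B > C  ⇒  n > C/(r·B) = 0.282/(0.25·0.22) = 5.127.
The smallest integer exceeding 5.127 is 6.

6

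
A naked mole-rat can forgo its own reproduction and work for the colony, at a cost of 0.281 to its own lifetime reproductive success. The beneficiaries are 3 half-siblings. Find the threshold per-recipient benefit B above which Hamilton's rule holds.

r to a half-sibling = 0.25 (half-sibs share one parent — one path of length 2: r = (1/2)^2 = 1/4).
Hamilton's rule with n recipients of equal r: n·r·B > C, so B > C/(n·r) = 0.281/(3·0.25) = 0.3747.

0.3747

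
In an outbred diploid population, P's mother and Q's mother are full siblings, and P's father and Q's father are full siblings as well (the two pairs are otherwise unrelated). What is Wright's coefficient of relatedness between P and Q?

Independent pedigree routes through distinct common ancestors add.
P and Q are related in two ways: first cousins through their mothers (r = 1/8) and first cousins through their fathers (r = 1/8) — i.e. double first cousins.
r = 1/8 + 1/8 = 0.25.

0.25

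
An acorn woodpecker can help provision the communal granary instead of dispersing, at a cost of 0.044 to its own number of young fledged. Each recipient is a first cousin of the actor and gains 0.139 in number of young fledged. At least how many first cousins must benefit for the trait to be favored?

r to a first cousin = 1/8 (first cousins share one grandparent pair — two paths of length 4: r = 2·(1/2)^4 = 1/8).
Hamilton's rule: n·r·B > C  ⇒  n > C/(r·B) = 0.044/(0.125·0.139) = 2.532.
The smallest integer exceeding 2.532 is 3.

3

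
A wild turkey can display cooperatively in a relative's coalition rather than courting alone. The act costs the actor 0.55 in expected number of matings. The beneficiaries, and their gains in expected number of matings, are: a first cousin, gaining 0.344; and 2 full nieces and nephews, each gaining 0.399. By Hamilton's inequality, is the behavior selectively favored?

Hamilton's rule: the trait is favored when the sum of r·B over every recipient exceeds the actor's cost C.
r to a first cousin = 0.125 (first cousins share one grandparent pair — two paths of length 4: r = 2·(1/2)^4 = 1/8).
r to a full niece or nephew = 0.25 (full aunt/uncle↔niece/nephew: two paths of length 3 through the shared grandparent pair: r = 2·(1/2)^3 = 1/4).
Summing one r·B term per recipient: 1·0.125·0.344 + 2·0.25·0.399 = 0.2425.
0.2425 < 0.55: the indirect benefit is less than the cost.

No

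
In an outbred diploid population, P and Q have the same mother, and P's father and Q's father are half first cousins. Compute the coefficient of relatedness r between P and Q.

0.265625

With two independent routes of shared ancestry, r is the sum of the two contributions.
P and Q are related in two ways: half-sibs through their shared mother (r = 1/4) and half second cousins through their fathers (r = 1/64).
r = 1/4 + 1/64 = 0.265625.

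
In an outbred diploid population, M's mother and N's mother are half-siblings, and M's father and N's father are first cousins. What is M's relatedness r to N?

Relatedness sums over independent paths through distinct common ancestors.
M and N are related in two ways: half first cousins through their mothers (r = 1/16) and second cousins through their fathers (r = 1/32).
r = 1/16 + 1/32 = 0.09375.

0.09375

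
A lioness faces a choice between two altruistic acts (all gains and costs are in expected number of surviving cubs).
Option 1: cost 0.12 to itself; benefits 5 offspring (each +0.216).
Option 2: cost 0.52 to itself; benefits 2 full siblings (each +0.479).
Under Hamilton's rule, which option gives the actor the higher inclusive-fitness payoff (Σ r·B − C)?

Option 1: r to an offspring = 0.5.
Option 1: Σ r·B − C = (5·0.5·0.216) − 0.12 = 0.42.
Option 2: r to a full sibling = 0.5.
Option 2: Σ r·B − C = (2·0.5·0.479) − 0.52 = -0.041.
Option 1 has the higher net inclusive-fitness payoff.

Option 1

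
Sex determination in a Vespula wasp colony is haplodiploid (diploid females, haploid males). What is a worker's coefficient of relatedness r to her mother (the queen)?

0.5

One meiotic link between diploid queen and diploid daughter: r = 1/2.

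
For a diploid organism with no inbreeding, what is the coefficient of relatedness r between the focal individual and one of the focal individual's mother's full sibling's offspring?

0.125

Each parent–offspring link contributes a factor of 1/2, and independent paths through distinct common ancestors add.
First cousins share one grandparent pair — two paths of length 4: r = 2·(1/2)^4 = 1/8.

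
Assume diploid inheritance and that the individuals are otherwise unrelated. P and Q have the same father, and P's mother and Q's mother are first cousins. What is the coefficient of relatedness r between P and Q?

0.28125

Relatedness sums over independent paths through distinct common ancestors.
P and Q are related in two ways: half-sibs through their shared father (r = 1/4) and second cousins through their mothers (r = 1/32).
r = 1/4 + 1/32 = 9/32 = 0.28125.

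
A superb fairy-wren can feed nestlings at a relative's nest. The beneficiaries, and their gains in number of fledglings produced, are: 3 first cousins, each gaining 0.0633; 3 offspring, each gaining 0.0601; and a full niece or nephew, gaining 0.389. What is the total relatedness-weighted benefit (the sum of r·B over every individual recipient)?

0.2111375

r to a first cousin = 1/8 (first cousins share one grandparent pair — two paths of length 4: r = 2·(1/2)^4 = 1/8).
r to an offspring = 0.5 (one parent–offspring link: r = (1/2)^1 = 1/2).
r to a full niece or nephew = 0.25 (full aunt/uncle↔niece/nephew: two paths of length 3 through the shared grandparent pair: r = 2·(1/2)^3 = 1/4).
Summing one r·B term per recipient: 3·0.125·0.0633 + 3·0.5·0.0601 + 1·0.25·0.389 = 0.2111375.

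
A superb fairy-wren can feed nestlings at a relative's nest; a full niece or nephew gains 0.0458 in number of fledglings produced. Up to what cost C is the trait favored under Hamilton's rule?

0.01145

r to a full niece or nephew = 1/4 (full aunt/uncle↔niece/nephew: two paths of length 3 through the shared grandparent pair: r = 2·(1/2)^3 = 1/4).
Hamilton's rule: n·r·B > C, so the trait is favored while C < n·r·B = 1·0.25·0.0458 = 0.01145.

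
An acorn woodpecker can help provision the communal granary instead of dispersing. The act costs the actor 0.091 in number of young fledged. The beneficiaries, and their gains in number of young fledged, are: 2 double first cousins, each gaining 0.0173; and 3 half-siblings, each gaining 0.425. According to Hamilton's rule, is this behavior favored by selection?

Yes

Hamilton's rule: the trait is favored when the sum of r·B over every recipient exceeds the actor's cost C.
r to a double first cousin = 0.25 (double first cousins share both grandparent pairs — four paths of length 4: r = 4·(1/2)^4 = 1/4).
r to a half-sibling = 1/4 (half-sibs share one parent — one path of length 2: r = (1/2)^2 = 1/4).
Summing one r·B term per recipient: 2·0.25·0.0173 + 3·0.25·0.425 = 0.3274.
0.3274 > 0.091: the indirect benefit exceeds the cost.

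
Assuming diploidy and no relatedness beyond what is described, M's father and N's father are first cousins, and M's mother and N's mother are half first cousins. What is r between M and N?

0.046875

Wright's path rule: contributions from independent ancestry routes add.
M and N are related in two ways: second cousins through their fathers (r = 1/32) and half second cousins through their mothers (r = 1/64).
r = 1/32 + 1/64 = 0.046875.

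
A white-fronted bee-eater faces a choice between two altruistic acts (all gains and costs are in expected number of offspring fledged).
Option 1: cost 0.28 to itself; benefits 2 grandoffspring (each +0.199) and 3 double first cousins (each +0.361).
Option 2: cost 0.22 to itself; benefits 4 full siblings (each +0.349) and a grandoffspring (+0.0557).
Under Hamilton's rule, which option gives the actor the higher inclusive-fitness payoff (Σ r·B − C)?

Option 2

Option 1: r to a grandoffspring = 0.25.
Option 1: r to a double first cousin = 0.25.
Option 1: Σ r·B − C = (2·0.25·0.199 + 3·0.25·0.361) − 0.28 = 0.09025.
Option 2: r to a full sibling = 0.5.
Option 2: r to a grandoffspring = 0.25.
Option 2: Σ r·B − C = (4·0.5·0.349 + 1·0.25·0.0557) − 0.22 = 0.491925.
Option 2 has the higher net inclusive-fitness payoff.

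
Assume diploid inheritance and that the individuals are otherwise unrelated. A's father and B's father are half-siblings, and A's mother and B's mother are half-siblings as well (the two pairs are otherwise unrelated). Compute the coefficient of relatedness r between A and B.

Independent pedigree routes through distinct common ancestors add.
A and B are related in two ways: half first cousins through their fathers (r = 1/16) and half first cousins through their mothers (r = 1/16).
r = 1/16 + 1/16 = 0.125.

0.125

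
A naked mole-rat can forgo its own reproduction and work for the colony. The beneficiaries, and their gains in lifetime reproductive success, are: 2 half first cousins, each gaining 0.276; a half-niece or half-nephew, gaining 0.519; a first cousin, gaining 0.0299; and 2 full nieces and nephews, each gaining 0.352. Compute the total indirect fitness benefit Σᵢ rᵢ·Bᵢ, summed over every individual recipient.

0.2791125

r to a half first cousin = 1/16 (half first cousins share one grandparent — one path of length 4: r = (1/2)^4 = 1/16).
r to a half-niece or half-nephew = 1/8 (half-aunt/uncle↔niece/nephew: one path of length 3: r = (1/2)^3 = 1/8).
r to a first cousin = 1/8 (first cousins share one grandparent pair — two paths of length 4: r = 2·(1/2)^4 = 1/8).
r to a full niece or nephew = 0.25 (full aunt/uncle↔niece/nephew: two paths of length 3 through the shared grandparent pair: r = 2·(1/2)^3 = 1/4).
Summing one r·B term per recipient: 2·0.0625·0.276 + 1·0.125·0.519 + 1·0.125·0.0299 + 2·0.25·0.352 = 0.2791125.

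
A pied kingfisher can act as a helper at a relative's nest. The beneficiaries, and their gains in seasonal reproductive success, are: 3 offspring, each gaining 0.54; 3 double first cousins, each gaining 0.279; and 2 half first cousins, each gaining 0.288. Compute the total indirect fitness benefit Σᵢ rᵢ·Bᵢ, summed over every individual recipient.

1.05525

r to an offspring = 0.5 (one parent–offspring link: r = (1/2)^1 = 1/2).
r to a double first cousin = 1/4 (double first cousins share both grandparent pairs — four paths of length 4: r = 4·(1/2)^4 = 1/4).
r to a half first cousin = 0.0625 (half first cousins share one grandparent — one path of length 4: r = (1/2)^4 = 1/16).
Summing one r·B term per recipient: 3·0.5·0.54 + 3·0.25·0.279 + 2·0.0625·0.288 = 1.05525.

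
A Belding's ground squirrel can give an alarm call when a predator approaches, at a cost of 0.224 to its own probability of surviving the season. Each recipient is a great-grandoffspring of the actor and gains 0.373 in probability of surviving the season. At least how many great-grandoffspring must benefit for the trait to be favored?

5

r to a great-grandoffspring = 1/8 (three parent–offspring links: r = (1/2)^3 = 1/8).
Hamilton's rule: n·r·B > C  ⇒  n > C/(r·B) = 0.224/(0.125·0.373) = 4.804.
The smallest integer exceeding 4.804 is 5.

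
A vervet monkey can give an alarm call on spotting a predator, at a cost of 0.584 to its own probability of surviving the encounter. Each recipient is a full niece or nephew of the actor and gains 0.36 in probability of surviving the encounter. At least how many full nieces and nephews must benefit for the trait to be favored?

r to a full niece or nephew = 1/4 (full aunt/uncle↔niece/nephew: two paths of length 3 through the shared grandparent pair: r = 2·(1/2)^3 = 1/4).
Hamilton's rule: n·r·B > C  ⇒  n > C/(r·B) = 0.584/(0.25·0.36) = 6.489.
The smallest integer exceeding 6.489 is 7.

7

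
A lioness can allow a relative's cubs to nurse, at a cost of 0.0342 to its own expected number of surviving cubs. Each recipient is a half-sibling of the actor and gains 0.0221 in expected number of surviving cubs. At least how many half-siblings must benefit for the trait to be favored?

7

r to a half-sibling = 1/4 (half-sibs share one parent — one path of length 2: r = (1/2)^2 = 1/4).
Hamilton's rule: n·r·B > C  ⇒  n > C/(r·B) = 0.0342/(0.25·0.0221) = 6.19.
The smallest integer exceeding 6.19 is 7.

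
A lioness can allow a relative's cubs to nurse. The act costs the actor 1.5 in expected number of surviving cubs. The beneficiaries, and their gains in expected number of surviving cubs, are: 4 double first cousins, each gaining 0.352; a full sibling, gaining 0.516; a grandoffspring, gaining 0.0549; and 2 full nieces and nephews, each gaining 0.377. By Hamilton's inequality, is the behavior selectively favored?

No

Hamilton's rule: the trait is favored when the sum of r·B over every recipient exceeds the actor's cost C.
r to a double first cousin = 0.25 (double first cousins share both grandparent pairs — four paths of length 4: r = 4·(1/2)^4 = 1/4).
r to a full sibling = 0.5 (full sibs share both parents — two paths of length 2: r = 2·(1/2)^2 = 1/2).
r to a grandoffspring = 1/4 (two parent–offspring links: r = (1/2)^2 = 1/4).
r to a full niece or nephew = 0.25 (full aunt/uncle↔niece/nephew: two paths of length 3 through the shared grandparent pair: r = 2·(1/2)^3 = 1/4).
Summing one r·B term per recipient: 4·0.25·0.352 + 1·0.5·0.516 + 1·0.25·0.0549 + 2·0.25·0.377 = 0.812225.
0.812225 < 1.5: the indirect benefit is less than the cost.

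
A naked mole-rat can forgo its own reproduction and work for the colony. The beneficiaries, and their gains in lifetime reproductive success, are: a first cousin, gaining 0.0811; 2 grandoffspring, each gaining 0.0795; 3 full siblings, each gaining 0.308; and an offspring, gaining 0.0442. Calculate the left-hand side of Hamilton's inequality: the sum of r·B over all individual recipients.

0.5339875

r to a first cousin = 0.125 (first cousins share one grandparent pair — two paths of length 4: r = 2·(1/2)^4 = 1/8).
r to a grandoffspring = 0.25 (two parent–offspring links: r = (1/2)^2 = 1/4).
r to a full sibling = 1/2 (full sibs share both parents — two paths of length 2: r = 2·(1/2)^2 = 1/2).
r to an offspring = 1/2 (one parent–offspring link: r = (1/2)^1 = 1/2).
Summing one r·B term per recipient: 1·0.125·0.0811 + 2·0.25·0.0795 + 3·0.5·0.308 + 1·0.5·0.0442 = 0.5339875.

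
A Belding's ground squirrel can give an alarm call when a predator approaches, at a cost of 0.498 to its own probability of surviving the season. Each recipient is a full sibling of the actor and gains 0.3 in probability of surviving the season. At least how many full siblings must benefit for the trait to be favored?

4

r to a full sibling = 1/2 (full sibs share both parents — two paths of length 2: r = 2·(1/2)^2 = 1/2).
Hamilton's rule: n·r·B > C  ⇒  n > C/(r·B) = 0.498/(0.5·0.3) = 3.32.
The smallest integer exceeding 3.32 is 4.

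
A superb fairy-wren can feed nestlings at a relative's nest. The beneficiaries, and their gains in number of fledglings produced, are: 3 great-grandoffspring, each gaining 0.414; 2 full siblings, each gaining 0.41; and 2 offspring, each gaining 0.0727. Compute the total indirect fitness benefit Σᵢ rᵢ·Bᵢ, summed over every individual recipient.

r to a great-grandoffspring = 1/8 (three parent–offspring links: r = (1/2)^3 = 1/8).
r to a full sibling = 1/2 (full sibs share both parents — two paths of length 2: r = 2·(1/2)^2 = 1/2).
r to an offspring = 1/2 (one parent–offspring link: r = (1/2)^1 = 1/2).
Summing one r·B term per recipient: 3·0.125·0.414 + 2·0.5·0.41 + 2·0.5·0.0727 = 0.63795.

0.63795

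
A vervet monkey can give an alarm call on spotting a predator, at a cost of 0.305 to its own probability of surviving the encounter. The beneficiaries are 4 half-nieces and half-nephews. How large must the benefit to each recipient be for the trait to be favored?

r to a half-niece or half-nephew = 0.125 (half-aunt/uncle↔niece/nephew: one path of length 3: r = (1/2)^3 = 1/8).
Hamilton's rule with n recipients of equal r: n·r·B > C, so B > C/(n·r) = 0.305/(4·0.125) = 0.61.

0.61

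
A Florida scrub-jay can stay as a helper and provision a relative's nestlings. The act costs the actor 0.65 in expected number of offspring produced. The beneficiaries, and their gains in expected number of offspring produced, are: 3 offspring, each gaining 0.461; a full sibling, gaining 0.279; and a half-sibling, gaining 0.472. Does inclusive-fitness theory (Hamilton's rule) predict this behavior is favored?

Yes

Hamilton's rule: the trait is favored when the sum of r·B over every recipient exceeds the actor's cost C.
r to an offspring = 0.5 (one parent–offspring link: r = (1/2)^1 = 1/2).
r to a full sibling = 0.5 (full sibs share both parents — two paths of length 2: r = 2·(1/2)^2 = 1/2).
r to a half-sibling = 0.25 (half-sibs share one parent — one path of length 2: r = (1/2)^2 = 1/4).
Summing one r·B term per recipient: 3·0.5·0.461 + 1·0.5·0.279 + 1·0.25·0.472 = 0.949.
0.949 > 0.65: the indirect benefit exceeds the cost.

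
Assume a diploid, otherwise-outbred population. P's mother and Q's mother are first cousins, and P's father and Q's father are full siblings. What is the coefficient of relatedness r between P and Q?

0.15625

Relatedness sums over independent paths through distinct common ancestors.
P and Q are related in two ways: second cousins through their mothers (r = 1/32) and first cousins through their fathers (r = 1/8).
r = 1/32 + 1/8 = 5/32 = 0.15625.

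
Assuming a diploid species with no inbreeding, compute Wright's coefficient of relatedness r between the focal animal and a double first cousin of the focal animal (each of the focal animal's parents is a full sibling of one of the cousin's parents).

0.25

Each parent–offspring link contributes a factor of 1/2, and independent paths through distinct common ancestors add.
Double first cousins share both grandparent pairs — four paths of length 4: r = 4·(1/2)^4 = 1/4.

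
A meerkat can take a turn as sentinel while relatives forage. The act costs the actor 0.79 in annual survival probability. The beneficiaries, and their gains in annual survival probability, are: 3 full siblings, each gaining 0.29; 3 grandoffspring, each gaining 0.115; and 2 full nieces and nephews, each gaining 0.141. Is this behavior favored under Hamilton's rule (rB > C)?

No

Hamilton's rule: the trait is favored when the sum of r·B over every recipient exceeds the actor's cost C.
r to a full sibling = 0.5 (full sibs share both parents — two paths of length 2: r = 2·(1/2)^2 = 1/2).
r to a grandoffspring = 0.25 (two parent–offspring links: r = (1/2)^2 = 1/4).
r to a full niece or nephew = 1/4 (full aunt/uncle↔niece/nephew: two paths of length 3 through the shared grandparent pair: r = 2·(1/2)^3 = 1/4).
Summing one r·B term per recipient: 3·0.5·0.29 + 3·0.25·0.115 + 2·0.25·0.141 = 0.59175.
0.59175 < 0.79: the indirect benefit is less than the cost.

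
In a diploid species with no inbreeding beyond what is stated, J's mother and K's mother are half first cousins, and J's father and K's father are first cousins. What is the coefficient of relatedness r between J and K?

Wright's path rule: contributions from independent ancestry routes add.
J and K are related in two ways: half second cousins through their mothers (r = 1/64) and second cousins through their fathers (r = 1/32).
r = 1/64 + 1/32 = 3/64 = 0.046875.

0.046875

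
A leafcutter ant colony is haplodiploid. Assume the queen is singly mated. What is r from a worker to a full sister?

0.75

Haplodiploid full sisters inherit their father's entire haploid genome identically (contributing 1/2) and on average half of their mother's contribution (1/2 · 1/2 = 1/4); r = 1/2 + 1/4 = 3/4.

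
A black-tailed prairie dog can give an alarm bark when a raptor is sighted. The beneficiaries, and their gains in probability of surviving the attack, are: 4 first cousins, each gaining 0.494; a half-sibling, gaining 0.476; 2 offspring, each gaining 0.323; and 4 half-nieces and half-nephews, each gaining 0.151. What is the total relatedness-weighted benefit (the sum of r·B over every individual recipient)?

r to a first cousin = 1/8 (first cousins share one grandparent pair — two paths of length 4: r = 2·(1/2)^4 = 1/8).
r to a half-sibling = 0.25 (half-sibs share one parent — one path of length 2: r = (1/2)^2 = 1/4).
r to an offspring = 0.5 (one parent–offspring link: r = (1/2)^1 = 1/2).
r to a half-niece or half-nephew = 1/8 (half-aunt/uncle↔niece/nephew: one path of length 3: r = (1/2)^3 = 1/8).
Summing one r·B term per recipient: 4·0.125·0.494 + 1·0.25·0.476 + 2·0.5·0.323 + 4·0.125·0.151 = 0.7645.

0.7645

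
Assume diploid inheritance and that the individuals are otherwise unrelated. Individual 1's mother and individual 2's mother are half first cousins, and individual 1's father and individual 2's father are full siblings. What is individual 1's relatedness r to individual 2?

0.140625

Relatedness sums over independent paths through distinct common ancestors.
Individual 1 and individual 2 are related in two ways: half second cousins through their mothers (r = 1/64) and first cousins through their fathers (r = 1/8).
r = 1/64 + 1/8 = 0.140625.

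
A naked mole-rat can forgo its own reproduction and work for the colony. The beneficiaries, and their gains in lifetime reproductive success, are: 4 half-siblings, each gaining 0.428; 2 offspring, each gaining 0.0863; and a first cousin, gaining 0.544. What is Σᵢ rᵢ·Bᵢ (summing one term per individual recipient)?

r to a half-sibling = 1/4 (half-sibs share one parent — one path of length 2: r = (1/2)^2 = 1/4).
r to an offspring = 1/2 (one parent–offspring link: r = (1/2)^1 = 1/2).
r to a first cousin = 0.125 (first cousins share one grandparent pair — two paths of length 4: r = 2·(1/2)^4 = 1/8).
Summing one r·B term per recipient: 4·0.25·0.428 + 2·0.5·0.0863 + 1·0.125·0.544 = 0.5823.

0.5823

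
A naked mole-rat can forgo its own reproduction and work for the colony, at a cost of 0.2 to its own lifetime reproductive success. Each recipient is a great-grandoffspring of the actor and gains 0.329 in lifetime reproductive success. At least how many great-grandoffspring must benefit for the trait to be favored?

5

r to a great-grandoffspring = 1/8 (three parent–offspring links: r = (1/2)^3 = 1/8).
Hamilton's rule: n·r·B > C  ⇒  n > C/(r·B) = 0.2/(0.125·0.329) = 4.863.
The smallest integer exceeding 4.863 is 5.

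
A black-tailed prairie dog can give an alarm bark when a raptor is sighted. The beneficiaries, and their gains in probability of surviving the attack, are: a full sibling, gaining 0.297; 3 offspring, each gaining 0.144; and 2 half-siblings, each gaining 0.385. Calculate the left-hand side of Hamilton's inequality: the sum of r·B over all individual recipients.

0.557

r to a full sibling = 1/2 (full sibs share both parents — two paths of length 2: r = 2·(1/2)^2 = 1/2).
r to an offspring = 0.5 (one parent–offspring link: r = (1/2)^1 = 1/2).
r to a half-sibling = 0.25 (half-sibs share one parent — one path of length 2: r = (1/2)^2 = 1/4).
Summing one r·B term per recipient: 1·0.5·0.297 + 3·0.5·0.144 + 2·0.25·0.385 = 0.557.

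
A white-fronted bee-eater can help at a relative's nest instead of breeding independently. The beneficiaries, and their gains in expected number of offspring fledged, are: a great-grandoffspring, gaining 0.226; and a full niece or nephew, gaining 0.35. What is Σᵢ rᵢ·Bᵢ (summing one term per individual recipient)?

0.11575

r to a great-grandoffspring = 1/8 (three parent–offspring links: r = (1/2)^3 = 1/8).
r to a full niece or nephew = 1/4 (full aunt/uncle↔niece/nephew: two paths of length 3 through the shared grandparent pair: r = 2·(1/2)^3 = 1/4).
Summing one r·B term per recipient: 1·0.125·0.226 + 1·0.25·0.35 = 0.11575.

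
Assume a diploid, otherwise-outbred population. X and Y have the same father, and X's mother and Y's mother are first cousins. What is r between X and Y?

0.28125

With two independent routes of shared ancestry, r is the sum of the two contributions.
X and Y are related in two ways: half-sibs through their shared father (r = 1/4) and second cousins through their mothers (r = 1/32).
r = 1/4 + 1/32 = 9/32 = 0.28125.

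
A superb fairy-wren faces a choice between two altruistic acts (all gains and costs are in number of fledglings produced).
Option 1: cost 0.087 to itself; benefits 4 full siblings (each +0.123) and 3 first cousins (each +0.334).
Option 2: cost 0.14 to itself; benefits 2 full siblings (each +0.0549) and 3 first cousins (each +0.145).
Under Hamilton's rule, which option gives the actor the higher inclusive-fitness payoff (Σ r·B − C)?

Option 1: r to a full sibling = 0.5.
Option 1: r to a first cousin = 0.125.
Option 1: Σ r·B − C = (4·0.5·0.123 + 3·0.125·0.334) − 0.087 = 0.28425.
Option 2: r to a full sibling = 0.5.
Option 2: r to a first cousin = 0.125.
Option 2: Σ r·B − C = (2·0.5·0.0549 + 3·0.125·0.145) − 0.14 = -0.030725.
Option 1 has the higher net inclusive-fitness payoff.

Option 1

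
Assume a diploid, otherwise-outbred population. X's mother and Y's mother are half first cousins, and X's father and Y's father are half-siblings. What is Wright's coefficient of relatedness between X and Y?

Relatedness sums over independent paths through distinct common ancestors.
X and Y are related in two ways: half second cousins through their mothers (r = 1/64) and half first cousins through their fathers (r = 1/16).
r = 1/64 + 1/16 = 5/64 = 0.078125.

0.078125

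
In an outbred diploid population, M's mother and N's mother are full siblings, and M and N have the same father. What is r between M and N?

Relatedness sums over independent paths through distinct common ancestors.
M and N are related in two ways: first cousins through their mothers (r = 1/8) and half-sibs through their shared father (r = 1/4).
r = 1/8 + 1/4 = 3/8 = 0.375.

0.375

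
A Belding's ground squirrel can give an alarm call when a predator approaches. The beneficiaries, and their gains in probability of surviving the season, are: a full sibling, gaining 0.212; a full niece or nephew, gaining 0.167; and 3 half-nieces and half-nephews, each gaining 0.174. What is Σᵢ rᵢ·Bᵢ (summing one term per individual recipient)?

0.213

r to a full sibling = 0.5 (full sibs share both parents — two paths of length 2: r = 2·(1/2)^2 = 1/2).
r to a full niece or nephew = 0.25 (full aunt/uncle↔niece/nephew: two paths of length 3 through the shared grandparent pair: r = 2·(1/2)^3 = 1/4).
r to a half-niece or half-nephew = 0.125 (half-aunt/uncle↔niece/nephew: one path of length 3: r = (1/2)^3 = 1/8).
Summing one r·B term per recipient: 1·0.5·0.212 + 1·0.25·0.167 + 3·0.125·0.174 = 0.213.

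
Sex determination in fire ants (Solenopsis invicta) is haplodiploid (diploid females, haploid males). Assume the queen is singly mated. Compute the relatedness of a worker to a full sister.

0.75

Haplodiploid full sisters inherit their father's entire haploid genome identically (contributing 1/2) and on average half of their mother's contribution (1/2 · 1/2 = 1/4); r = 1/2 + 1/4 = 3/4.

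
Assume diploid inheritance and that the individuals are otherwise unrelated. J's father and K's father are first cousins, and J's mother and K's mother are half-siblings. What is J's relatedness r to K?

0.09375

With two independent routes of shared ancestry, r is the sum of the two contributions.
J and K are related in two ways: second cousins through their fathers (r = 1/32) and half first cousins through their mothers (r = 1/16).
r = 1/32 + 1/16 = 0.09375.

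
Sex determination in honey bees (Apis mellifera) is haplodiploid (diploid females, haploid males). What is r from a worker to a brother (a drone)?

Her haploid brother carries none of their father's genes and a random half of their mother's genome; that half matches the maternal half of her own genome with probability 1/2: r = 1/2 · 1/2 = 1/4.

0.25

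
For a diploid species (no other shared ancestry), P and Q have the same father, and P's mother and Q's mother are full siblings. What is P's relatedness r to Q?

0.375

Independent pedigree routes through distinct common ancestors add.
P and Q are related in two ways: half-sibs through their shared father (r = 1/4) and first cousins through their mothers (r = 1/8).
r = 1/4 + 1/8 = 3/8 = 0.375.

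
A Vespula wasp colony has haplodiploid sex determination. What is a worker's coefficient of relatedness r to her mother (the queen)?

0.5

One meiotic link between diploid queen and diploid daughter: r = 1/2.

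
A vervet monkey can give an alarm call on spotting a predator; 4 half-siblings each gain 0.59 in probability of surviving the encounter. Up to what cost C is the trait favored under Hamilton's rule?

r to a half-sibling = 0.25 (half-sibs share one parent — one path of length 2: r = (1/2)^2 = 1/4).
Hamilton's rule: n·r·B > C, so the trait is favored while C < n·r·B = 4·0.25·0.59 = 0.59.

0.59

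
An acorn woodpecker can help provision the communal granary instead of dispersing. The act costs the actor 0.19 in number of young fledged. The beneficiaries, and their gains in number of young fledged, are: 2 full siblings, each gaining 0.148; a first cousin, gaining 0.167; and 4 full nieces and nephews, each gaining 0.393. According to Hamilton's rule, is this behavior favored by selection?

Hamilton's rule: the trait is favored when the sum of r·B over every recipient exceeds the actor's cost C.
r to a full sibling = 0.5 (full sibs share both parents — two paths of length 2: r = 2·(1/2)^2 = 1/2).
r to a first cousin = 0.125 (first cousins share one grandparent pair — two paths of length 4: r = 2·(1/2)^4 = 1/8).
r to a full niece or nephew = 0.25 (full aunt/uncle↔niece/nephew: two paths of length 3 through the shared grandparent pair: r = 2·(1/2)^3 = 1/4).
Summing one r·B term per recipient: 2·0.5·0.148 + 1·0.125·0.167 + 4·0.25·0.393 = 0.561875.
0.561875 > 0.19: the indirect benefit exceeds the cost.

Yes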